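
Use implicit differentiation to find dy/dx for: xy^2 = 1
Apply d/dx to both sides, remembering that y depends on x. Each occurrence of y therefore brings in a y' = dy/dx via the chain rule.

With F(x, y) equal to the left-hand side minus the right, differentiate F term by term:
  d/dx[xy^2] = 2xy·y' + y^2
  d/dx[-1] = 0
Adding these up, d/dx[F] = 0 becomes
  (y^2) + (2xy)·y' = 0,
so isolating y',
  dy/dx = -(y^2)/(2xy) = -y/(2x)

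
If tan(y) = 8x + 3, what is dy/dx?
Take d/dx of both sides. Since y is implicitly a function of x, the chain rule attaches a y' = dy/dx factor whenever we differentiate through y.

Set F(x, y) = (left side) − (right side), so the curve is F = 0. Differentiating each term of F:
  d/dx[-8x] = -8
  d/dx[tan(y)] = y'(tan(y)^2 + 1)
  d/dx[-3] = 0

Collecting, the y'-free part is the partial derivative in x and the y' coefficient is the partial derivative in y:
  ∂F/∂x = -8
  ∂F/∂y = tan(y)^2 + 1

so d/dx[F(x, y(x))] = ∂F/∂x + (∂F/∂y)·y' = 0. Rearranging,
  dy/dx = -(∂F/∂x)/(∂F/∂y) = -(-8)/(tan(y)^2 + 1) = 8cos(y)^2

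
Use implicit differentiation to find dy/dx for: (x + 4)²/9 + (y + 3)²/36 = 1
Differentiate the relation implicitly: treat y = y(x) and apply the chain rule, so every y-derivative picks up a y' = dy/dx factor.

With everything moved to the left-hand side, differentiate term by term:
  d/dx[(x + 4)^2/9] = 2x/9 + 8/9
  d/dx[(y + 3)^2/36] = y'(y + 3)/18
  d/dx[-1] = 0

Separating the contributions that come from x directly and those that come through y:
  without y':      2x/9 + 8/9
  multiplying y':  y/18 + 1/6

so (2x/9 + 8/9) + (y/18 + 1/6)·y' = 0, and therefore
  dy/dx = -(2x/9 + 8/9)/(y/18 + 1/6)
        = -(2(x + 4)/9)/((y + 3)/18) = 4(-x - 4)/(y + 3)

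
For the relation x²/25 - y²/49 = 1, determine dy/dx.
Apply d/dx to both sides, remembering that y depends on x. Each occurrence of y therefore brings in a y' = dy/dx via the chain rule.

With F(x, y) equal to the left-hand side minus the right, differentiate F term by term:
  d/dx[x^2/25] = 2x/25
  d/dx[-y^2/49] = -2y·y'/49
  d/dx[-1] = 0
Adding these up, d/dx[F] = 0 becomes
  (2x/25) + (-2y/49)·y' = 0,
so isolating y',
  dy/dx = -(2x/25)/(-2y/49) = 49x/(25y)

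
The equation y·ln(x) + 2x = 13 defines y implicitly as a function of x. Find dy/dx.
Differentiate both sides with respect to x, treating y as y(x). By the chain rule, any term containing y contributes a factor of y' = dy/dx when we differentiate it.

Move every term to one side and write the relation as F(x, y) = 0. Term by term,
  d/dx[2x] = 2
  d/dx[y·ln(x)] = y'·ln(x) + y/x
  d/dx[-13] = 0

The pieces without y' make up ∂F/∂x and the coefficient of y' is ∂F/∂y:
  ∂F/∂x = 2 + y/x,
  ∂F/∂y = ln(x).

Since d/dx[F] = ∂F/∂x + (∂F/∂y)·y' = 0, solve for y':
  (∂F/∂y)·y' = -∂F/∂x
  dy/dx = -(∂F/∂x)/(∂F/∂y) = -(2 + y/x)/(ln(x))
        = -((2x + y)/x)/(ln(x)) = (-2x - y)/(x·ln(x))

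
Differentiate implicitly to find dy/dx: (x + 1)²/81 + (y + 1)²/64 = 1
Take d/dx of both sides. Since y is implicitly a function of x, the chain rule attaches a y' = dy/dx factor whenever we differentiate through y.

Set F(x, y) = (left side) − (right side), so the curve is F = 0. Differentiating each term of F:
  d/dx[(x + 1)^2/81] = 2x/81 + 2/81
  d/dx[(y + 1)^2/64] = y'(y + 1)/32
  d/dx[-1] = 0

Collecting, the y'-free part is the partial derivative in x and the y' coefficient is the partial derivative in y:
  ∂F/∂x = 2x/81 + 2/81
  ∂F/∂y = y/32 + 1/32

so d/dx[F(x, y(x))] = ∂F/∂x + (∂F/∂y)·y' = 0. Rearranging,
  dy/dx = -(∂F/∂x)/(∂F/∂y) = -(2x/81 + 2/81)/(y/32 + 1/32)
        = -(2(x + 1)/81)/((y + 1)/32) = 64(-x - 1)/(81(y + 1))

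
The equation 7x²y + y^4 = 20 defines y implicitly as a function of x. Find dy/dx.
Differentiate both sides with respect to x, treating y as y(x). By the chain rule, any term containing y contributes a factor of y' = dy/dx when we differentiate it.

Move every term to one side and write the relation as F(x, y) = 0. Term by term,
  d/dx[7x^2y] = 7x^2·y' + 14xy
  d/dx[y^4] = 4y^3·y'
  d/dx[-20] = 0

The pieces without y' make up ∂F/∂x and the coefficient of y' is ∂F/∂y:
  ∂F/∂x = 14xy,
  ∂F/∂y = 7x^2 + 4y^3.

Since d/dx[F] = ∂F/∂x + (∂F/∂y)·y' = 0, solve for y':
  (∂F/∂y)·y' = -∂F/∂x
  dy/dx = -(∂F/∂x)/(∂F/∂y) = -(14xy)/(7x^2 + 4y^3) = -14xy/(7x^2 + 4y^3)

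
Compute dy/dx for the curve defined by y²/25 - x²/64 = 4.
Differentiate the relation implicitly: treat y = y(x) and apply the chain rule, so every y-derivative picks up a y' = dy/dx factor.

With everything moved to the left-hand side, differentiate term by term:
  d/dx[-x^2/64] = -x/32
  d/dx[y^2/25] = 2y·y'/25
  d/dx[-4] = 0

Separating the contributions that come from x directly and those that come through y:
  without y':      -x/32
  multiplying y':  2y/25

so (-x/32) + (2y/25)·y' = 0, and therefore
  dy/dx = -(-x/32)/(2y/25) = 25x/(64y)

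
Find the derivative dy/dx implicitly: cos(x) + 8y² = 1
Differentiate both sides with respect to x, treating y as y(x). By the chain rule, any term containing y contributes a factor of y' = dy/dx when we differentiate it.

Move every term to one side and write the relation as F(x, y) = 0. Term by term,
  d/dx[8y^2] = 16y·y'
  d/dx[cos(x)] = -sin(x)
  d/dx[-1] = 0

The pieces without y' make up ∂F/∂x and the coefficient of y' is ∂F/∂y:
  ∂F/∂x = -sin(x),
  ∂F/∂y = 16y.

Since d/dx[F] = ∂F/∂x + (∂F/∂y)·y' = 0, solve for y':
  (∂F/∂y)·y' = -∂F/∂x
  dy/dx = -(∂F/∂x)/(∂F/∂y) = -(-sin(x))/(16y) = sin(x)/(16y)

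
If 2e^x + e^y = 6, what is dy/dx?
Differentiate both sides with respect to x, treating y as y(x). By the chain rule, any term containing y contributes a factor of y' = dy/dx when we differentiate it.

Move every term to one side and write the relation as F(x, y) = 0. Term by term,
  d/dx[2e^(x)] = 2e^(x)
  d/dx[e^(y)] = y'·e^(y)
  d/dx[-6] = 0

The pieces without y' make up ∂F/∂x and the coefficient of y' is ∂F/∂y:
  ∂F/∂x = 2e^(x),
  ∂F/∂y = e^(y).

Since d/dx[F] = ∂F/∂x + (∂F/∂y)·y' = 0, solve for y':
  (∂F/∂y)·y' = -∂F/∂x
  dy/dx = -(∂F/∂x)/(∂F/∂y) = -(2e^(x))/(e^(y)) = -2e^(x - y)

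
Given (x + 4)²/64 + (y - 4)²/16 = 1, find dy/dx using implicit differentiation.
Take d/dx of both sides. Since y is implicitly a function of x, the chain rule attaches a y' = dy/dx factor whenever we differentiate through y.

Set F(x, y) = (left side) − (right side), so the curve is F = 0. Differentiating each term of F:
  d/dx[(x + 4)^2/64] = x/32 + 1/8
  d/dx[(y - 4)^2/16] = y'(y - 4)/8
  d/dx[-1] = 0

Collecting, the y'-free part is the partial derivative in x and the y' coefficient is the partial derivative in y:
  ∂F/∂x = x/32 + 1/8
  ∂F/∂y = y/8 - 1/2

so d/dx[F(x, y(x))] = ∂F/∂x + (∂F/∂y)·y' = 0. Rearranging,
  dy/dx = -(∂F/∂x)/(∂F/∂y) = -(x/32 + 1/8)/(y/8 - 1/2)
        = -((x + 4)/32)/((y - 4)/8) = (-x - 4)/(4(y - 4))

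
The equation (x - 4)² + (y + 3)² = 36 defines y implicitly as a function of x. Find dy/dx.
Differentiate the relation implicitly: treat y = y(x) and apply the chain rule, so every y-derivative picks up a y' = dy/dx factor.

With everything moved to the left-hand side, differentiate term by term:
  d/dx[(x - 4)^2] = 2x - 8
  d/dx[(y + 3)^2] = 2·y'(y + 3)
  d/dx[-36] = 0

Separating the contributions that come from x directly and those that come through y:
  without y':      2x - 8
  multiplying y':  2y + 6

so (2x - 8) + (2y + 6)·y' = 0, and therefore
  dy/dx = -(2x - 8)/(2y + 6) = (4 - x)/(y + 3)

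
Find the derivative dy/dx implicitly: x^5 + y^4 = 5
Take d/dx of both sides. Since y is implicitly a function of x, the chain rule attaches a y' = dy/dx factor whenever we differentiate through y.

Set F(x, y) = (left side) − (right side), so the curve is F = 0. Differentiating each term of F:
  d/dx[x^5] = 5x^4
  d/dx[y^4] = 4y^3·y'
  d/dx[-5] = 0

Collecting, the y'-free part is the partial derivative in x and the y' coefficient is the partial derivative in y:
  ∂F/∂x = 5x^4
  ∂F/∂y = 4y^3

so d/dx[F(x, y(x))] = ∂F/∂x + (∂F/∂y)·y' = 0. Rearranging,
  dy/dx = -(∂F/∂x)/(∂F/∂y) = -(5x^4)/(4y^3) = -5x^4/(4y^3)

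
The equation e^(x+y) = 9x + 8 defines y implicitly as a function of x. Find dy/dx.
Take d/dx of both sides. Since y is implicitly a function of x, the chain rule attaches a y' = dy/dx factor whenever we differentiate through y.

Set F(x, y) = (left side) − (right side), so the curve is F = 0. Differentiating each term of F:
  d/dx[-9x] = -9
  d/dx[e^(x + y)] = (y' + 1)·e^(x + y)
  d/dx[-8] = 0

Collecting, the y'-free part is the partial derivative in x and the y' coefficient is the partial derivative in y:
  ∂F/∂x = e^(x + y) - 9
  ∂F/∂y = e^(x + y)

so d/dx[F(x, y(x))] = ∂F/∂x + (∂F/∂y)·y' = 0. Rearranging,
  dy/dx = -(∂F/∂x)/(∂F/∂y) = -(e^(x + y) - 9)/(e^(x + y)) = 9e^(-x - y) - 1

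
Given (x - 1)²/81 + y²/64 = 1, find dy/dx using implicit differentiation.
Take d/dx of both sides. Since y is implicitly a function of x, the chain rule attaches a y' = dy/dx factor whenever we differentiate through y.

Set F(x, y) = (left side) − (right side), so the curve is F = 0. Differentiating each term of F:
  d/dx[y^2/64] = y·y'/32
  d/dx[(x - 1)^2/81] = 2x/81 - 2/81
  d/dx[-1] = 0

Collecting, the y'-free part is the partial derivative in x and the y' coefficient is the partial derivative in y:
  ∂F/∂x = 2x/81 - 2/81
  ∂F/∂y = y/32

so d/dx[F(x, y(x))] = ∂F/∂x + (∂F/∂y)·y' = 0. Rearranging,
  dy/dx = -(∂F/∂x)/(∂F/∂y) = -(2x/81 - 2/81)/(y/32)
        = -(2(x - 1)/81)/(y/32) = 64(1 - x)/(81y)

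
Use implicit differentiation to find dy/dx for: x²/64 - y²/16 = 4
Apply d/dx to both sides, remembering that y depends on x. Each occurrence of y therefore brings in a y' = dy/dx via the chain rule.

With F(x, y) equal to the left-hand side minus the right, differentiate F term by term:
  d/dx[x^2/64] = x/32
  d/dx[-y^2/16] = -y·y'/8
  d/dx[-4] = 0
Adding these up, d/dx[F] = 0 becomes
  (x/32) + (-y/8)·y' = 0,
so isolating y',
  dy/dx = -(x/32)/(-y/8) = x/(4y)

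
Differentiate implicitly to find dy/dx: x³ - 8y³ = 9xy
Apply d/dx to both sides, remembering that y depends on x. Each occurrence of y therefore brings in a y' = dy/dx via the chain rule.

With F(x, y) equal to the left-hand side minus the right, differentiate F term by term:
  d/dx[x^3] = 3x^2
  d/dx[-9xy] = -9x·y' - 9y
  d/dx[-8y^3] = -24y^2·y'
Adding these up, d/dx[F] = 0 becomes
  (3x^2 - 9y) + (-9x - 24y^2)·y' = 0,
so isolating y',
  dy/dx = -(3x^2 - 9y)/(-9x - 24y^2) = (x^2 - 3y)/(3x + 8y^2)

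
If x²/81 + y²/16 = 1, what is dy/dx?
Apply d/dx to both sides, remembering that y depends on x. Each occurrence of y therefore brings in a y' = dy/dx via the chain rule.

With F(x, y) equal to the left-hand side minus the right, differentiate F term by term:
  d/dx[x^2/81] = 2x/81
  d/dx[y^2/16] = y·y'/8
  d/dx[-1] = 0
Adding these up, d/dx[F] = 0 becomes
  (2x/81) + (y/8)·y' = 0,
so isolating y',
  dy/dx = -(2x/81)/(y/8) = -16x/(81y)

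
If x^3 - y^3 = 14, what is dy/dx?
Apply d/dx to both sides, remembering that y depends on x. Each occurrence of y therefore brings in a y' = dy/dx via the chain rule.

With F(x, y) equal to the left-hand side minus the right, differentiate F term by term:
  d/dx[x^3] = 3x^2
  d/dx[-y^3] = -3y^2·y'
  d/dx[-14] = 0
Adding these up, d/dx[F] = 0 becomes
  (3x^2) + (-3y^2)·y' = 0,
so isolating y',
  dy/dx = -(3x^2)/(-3y^2) = x^2/y^2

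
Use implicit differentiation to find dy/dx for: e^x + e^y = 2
Differentiate the relation implicitly: treat y = y(x) and apply the chain rule, so every y-derivative picks up a y' = dy/dx factor.

With everything moved to the left-hand side, differentiate term by term:
  d/dx[e^(x)] = e^(x)
  d/dx[e^(y)] = y'·e^(y)
  d/dx[-2] = 0

Separating the contributions that come from x directly and those that come through y:
  without y':      e^(x)
  multiplying y':  e^(y)

so (e^(x)) + (e^(y))·y' = 0, and therefore
  dy/dx = -(e^(x))/(e^(y)) = -e^(x - y)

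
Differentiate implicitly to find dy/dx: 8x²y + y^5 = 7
Differentiate both sides with respect to x, treating y as y(x). By the chain rule, any term containing y contributes a factor of y' = dy/dx when we differentiate it.

Move every term to one side and write the relation as F(x, y) = 0. Term by term,
  d/dx[8x^2y] = 8x^2·y' + 16xy
  d/dx[y^5] = 5y^4·y'
  d/dx[-7] = 0

The pieces without y' make up ∂F/∂x and the coefficient of y' is ∂F/∂y:
  ∂F/∂x = 16xy,
  ∂F/∂y = 8x^2 + 5y^4.

Since d/dx[F] = ∂F/∂x + (∂F/∂y)·y' = 0, solve for y':
  (∂F/∂y)·y' = -∂F/∂x
  dy/dx = -(∂F/∂x)/(∂F/∂y) = -(16xy)/(8x^2 + 5y^4) = -16xy/(8x^2 + 5y^4)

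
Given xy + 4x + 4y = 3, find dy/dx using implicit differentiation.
Differentiate both sides with respect to x, treating y as y(x). By the chain rule, any term containing y contributes a factor of y' = dy/dx when we differentiate it.

Move every term to one side and write the relation as F(x, y) = 0. Term by term,
  d/dx[xy] = x·y' + y
  d/dx[4x] = 4
  d/dx[4y] = 4·y'
  d/dx[-3] = 0

The pieces without y' make up ∂F/∂x and the coefficient of y' is ∂F/∂y:
  ∂F/∂x = y + 4,
  ∂F/∂y = x + 4.

Since d/dx[F] = ∂F/∂x + (∂F/∂y)·y' = 0, solve for y':
  (∂F/∂y)·y' = -∂F/∂x
  dy/dx = -(∂F/∂x)/(∂F/∂y) = -(y + 4)/(x + 4) = (-y - 4)/(x + 4)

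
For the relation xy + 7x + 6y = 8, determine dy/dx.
Take d/dx of both sides. Since y is implicitly a function of x, the chain rule attaches a y' = dy/dx factor whenever we differentiate through y.

Set F(x, y) = (left side) − (right side), so the curve is F = 0. Differentiating each term of F:
  d/dx[xy] = x·y' + y
  d/dx[7x] = 7
  d/dx[6y] = 6·y'
  d/dx[-8] = 0

Collecting, the y'-free part is the partial derivative in x and the y' coefficient is the partial derivative in y:
  ∂F/∂x = y + 7
  ∂F/∂y = x + 6

so d/dx[F(x, y(x))] = ∂F/∂x + (∂F/∂y)·y' = 0. Rearranging,
  dy/dx = -(∂F/∂x)/(∂F/∂y) = -(y + 7)/(x + 6) = (-y - 7)/(x + 6)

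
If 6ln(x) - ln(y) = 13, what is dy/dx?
Differentiate both sides with respect to x, treating y as y(x). By the chain rule, any term containing y contributes a factor of y' = dy/dx when we differentiate it.

Move every term to one side and write the relation as F(x, y) = 0. Term by term,
  d/dx[6ln(x)] = 6/x
  d/dx[-ln(y)] = -y'/y
  d/dx[-13] = 0

The pieces without y' make up ∂F/∂x and the coefficient of y' is ∂F/∂y:
  ∂F/∂x = 6/x,
  ∂F/∂y = -1/y.

Since d/dx[F] = ∂F/∂x + (∂F/∂y)·y' = 0, solve for y':
  (∂F/∂y)·y' = -∂F/∂x
  dy/dx = -(∂F/∂x)/(∂F/∂y) = -(6/x)/(-1/y) = 6y/x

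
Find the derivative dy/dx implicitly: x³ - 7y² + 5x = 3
Differentiate both sides with respect to x, treating y as y(x). By the chain rule, any term containing y contributes a factor of y' = dy/dx when we differentiate it.

Move every term to one side and write the relation as F(x, y) = 0. Term by term,
  d/dx[x^3] = 3x^2
  d/dx[5x] = 5
  d/dx[-7y^2] = -14y·y'
  d/dx[-3] = 0

The pieces without y' make up ∂F/∂x and the coefficient of y' is ∂F/∂y:
  ∂F/∂x = 3x^2 + 5,
  ∂F/∂y = -14y.

Since d/dx[F] = ∂F/∂x + (∂F/∂y)·y' = 0, solve for y':
  (∂F/∂y)·y' = -∂F/∂x
  dy/dx = -(∂F/∂x)/(∂F/∂y) = -(3x^2 + 5)/(-14y) = (3x^2 + 5)/(14y)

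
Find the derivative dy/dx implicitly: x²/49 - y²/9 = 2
Differentiate both sides with respect to x, treating y as y(x). By the chain rule, any term containing y contributes a factor of y' = dy/dx when we differentiate it.

Move every term to one side and write the relation as F(x, y) = 0. Term by term,
  d/dx[x^2/49] = 2x/49
  d/dx[-y^2/9] = -2y·y'/9
  d/dx[-2] = 0

The pieces without y' make up ∂F/∂x and the coefficient of y' is ∂F/∂y:
  ∂F/∂x = 2x/49,
  ∂F/∂y = -2y/9.

Since d/dx[F] = ∂F/∂x + (∂F/∂y)·y' = 0, solve for y':
  (∂F/∂y)·y' = -∂F/∂x
  dy/dx = -(∂F/∂x)/(∂F/∂y) = -(2x/49)/(-2y/9) = 9x/(49y)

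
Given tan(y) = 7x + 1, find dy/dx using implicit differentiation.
Differentiate the relation implicitly: treat y = y(x) and apply the chain rule, so every y-derivative picks up a y' = dy/dx factor.

With everything moved to the left-hand side, differentiate term by term:
  d/dx[-7x] = -7
  d/dx[tan(y)] = y'(tan(y)^2 + 1)
  d/dx[-1] = 0

Separating the contributions that come from x directly and those that come through y:
  without y':      -7
  multiplying y':  tan(y)^2 + 1

so (-7) + (tan(y)^2 + 1)·y' = 0, and therefore
  dy/dx = -(-7)/(tan(y)^2 + 1) = 7cos(y)^2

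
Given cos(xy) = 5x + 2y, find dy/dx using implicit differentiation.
Differentiate both sides with respect to x, treating y as y(x). By the chain rule, any term containing y contributes a factor of y' = dy/dx when we differentiate it.

Move every term to one side and write the relation as F(x, y) = 0. Term by term,
  d/dx[-5x] = -5
  d/dx[-2y] = -2·y'
  d/dx[cos(xy)] = -(x·y' + y)·sin(xy)

The pieces without y' make up ∂F/∂x and the coefficient of y' is ∂F/∂y:
  ∂F/∂x = -y·sin(xy) - 5,
  ∂F/∂y = -x·sin(xy) - 2.

Since d/dx[F] = ∂F/∂x + (∂F/∂y)·y' = 0, solve for y':
  (∂F/∂y)·y' = -∂F/∂x
  dy/dx = -(∂F/∂x)/(∂F/∂y) = -(-y·sin(xy) - 5)/(-x·sin(xy) - 2) = -(y·sin(xy) + 5)/(x·sin(xy) + 2)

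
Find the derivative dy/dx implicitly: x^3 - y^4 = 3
Take d/dx of both sides. Since y is implicitly a function of x, the chain rule attaches a y' = dy/dx factor whenever we differentiate through y.

Set F(x, y) = (left side) − (right side), so the curve is F = 0. Differentiating each term of F:
  d/dx[x^3] = 3x^2
  d/dx[-y^4] = -4y^3·y'
  d/dx[-3] = 0

Collecting, the y'-free part is the partial derivative in x and the y' coefficient is the partial derivative in y:
  ∂F/∂x = 3x^2
  ∂F/∂y = -4y^3

so d/dx[F(x, y(x))] = ∂F/∂x + (∂F/∂y)·y' = 0. Rearranging,
  dy/dx = -(∂F/∂x)/(∂F/∂y) = -(3x^2)/(-4y^3) = 3x^2/(4y^3)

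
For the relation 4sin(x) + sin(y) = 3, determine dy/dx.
Differentiate both sides with respect to x, treating y as y(x). By the chain rule, any term containing y contributes a factor of y' = dy/dx when we differentiate it.

Move every term to one side and write the relation as F(x, y) = 0. Term by term,
  d/dx[4sin(x)] = 4cos(x)
  d/dx[sin(y)] = y'·cos(y)
  d/dx[-3] = 0

The pieces without y' make up ∂F/∂x and the coefficient of y' is ∂F/∂y:
  ∂F/∂x = 4cos(x),
  ∂F/∂y = cos(y).

Since d/dx[F] = ∂F/∂x + (∂F/∂y)·y' = 0, solve for y':
  (∂F/∂y)·y' = -∂F/∂x
  dy/dx = -(∂F/∂x)/(∂F/∂y) = -(4cos(x))/(cos(y)) = -4cos(x)/cos(y)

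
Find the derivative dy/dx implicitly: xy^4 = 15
Take d/dx of both sides. Since y is implicitly a function of x, the chain rule attaches a y' = dy/dx factor whenever we differentiate through y.

Set F(x, y) = (left side) − (right side), so the curve is F = 0. Differentiating each term of F:
  d/dx[xy^4] = 4xy^3·y' + y^4
  d/dx[-15] = 0

Collecting, the y'-free part is the partial derivative in x and the y' coefficient is the partial derivative in y:
  ∂F/∂x = y^4
  ∂F/∂y = 4xy^3

so d/dx[F(x, y(x))] = ∂F/∂x + (∂F/∂y)·y' = 0. Rearranging,
  dy/dx = -(∂F/∂x)/(∂F/∂y) = -(y^4)/(4xy^3) = -y/(4x)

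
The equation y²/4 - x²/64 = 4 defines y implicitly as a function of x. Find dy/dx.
Differentiate the relation implicitly: treat y = y(x) and apply the chain rule, so every y-derivative picks up a y' = dy/dx factor.

With everything moved to the left-hand side, differentiate term by term:
  d/dx[-x^2/64] = -x/32
  d/dx[y^2/4] = y·y'/2
  d/dx[-4] = 0

Separating the contributions that come from x directly and those that come through y:
  without y':      -x/32
  multiplying y':  y/2

so (-x/32) + (y/2)·y' = 0, and therefore
  dy/dx = -(-x/32)/(y/2) = x/(16y)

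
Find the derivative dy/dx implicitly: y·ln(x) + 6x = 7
Differentiate both sides with respect to x, treating y as y(x). By the chain rule, any term containing y contributes a factor of y' = dy/dx when we differentiate it.

Move every term to one side and write the relation as F(x, y) = 0. Term by term,
  d/dx[6x] = 6
  d/dx[y·ln(x)] = y'·ln(x) + y/x
  d/dx[-7] = 0

The pieces without y' make up ∂F/∂x and the coefficient of y' is ∂F/∂y:
  ∂F/∂x = 6 + y/x,
  ∂F/∂y = ln(x).

Since d/dx[F] = ∂F/∂x + (∂F/∂y)·y' = 0, solve for y':
  (∂F/∂y)·y' = -∂F/∂x
  dy/dx = -(∂F/∂x)/(∂F/∂y) = -(6 + y/x)/(ln(x))
        = -((6x + y)/x)/(ln(x)) = (-6x - y)/(x·ln(x))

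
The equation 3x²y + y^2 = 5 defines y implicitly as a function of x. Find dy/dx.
Differentiate both sides with respect to x, treating y as y(x). By the chain rule, any term containing y contributes a factor of y' = dy/dx when we differentiate it.

Move every term to one side and write the relation as F(x, y) = 0. Term by term,
  d/dx[3x^2y] = 3x^2·y' + 6xy
  d/dx[y^2] = 2y·y'
  d/dx[-5] = 0

The pieces without y' make up ∂F/∂x and the coefficient of y' is ∂F/∂y:
  ∂F/∂x = 6xy,
  ∂F/∂y = 3x^2 + 2y.

Since d/dx[F] = ∂F/∂x + (∂F/∂y)·y' = 0, solve for y':
  (∂F/∂y)·y' = -∂F/∂x
  dy/dx = -(∂F/∂x)/(∂F/∂y) = -(6xy)/(3x^2 + 2y) = -6xy/(3x^2 + 2y)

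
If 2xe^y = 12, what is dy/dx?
Take d/dx of both sides. Since y is implicitly a function of x, the chain rule attaches a y' = dy/dx factor whenever we differentiate through y.

Set F(x, y) = (left side) − (right side), so the curve is F = 0. Differentiating each term of F:
  d/dx[2x·e^(y)] = 2x·y'·e^(y) + 2e^(y)
  d/dx[-12] = 0

Collecting, the y'-free part is the partial derivative in x and the y' coefficient is the partial derivative in y:
  ∂F/∂x = 2e^(y)
  ∂F/∂y = 2x·e^(y)

so d/dx[F(x, y(x))] = ∂F/∂x + (∂F/∂y)·y' = 0. Rearranging,
  dy/dx = -(∂F/∂x)/(∂F/∂y) = -(2e^(y))/(2x·e^(y)) = -1/x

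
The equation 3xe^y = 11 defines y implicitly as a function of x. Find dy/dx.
Differentiate both sides with respect to x, treating y as y(x). By the chain rule, any term containing y contributes a factor of y' = dy/dx when we differentiate it.

Move every term to one side and write the relation as F(x, y) = 0. Term by term,
  d/dx[3x·e^(y)] = 3x·y'·e^(y) + 3e^(y)
  d/dx[-11] = 0

The pieces without y' make up ∂F/∂x and the coefficient of y' is ∂F/∂y:
  ∂F/∂x = 3e^(y),
  ∂F/∂y = 3x·e^(y).

Since d/dx[F] = ∂F/∂x + (∂F/∂y)·y' = 0, solve for y':
  (∂F/∂y)·y' = -∂F/∂x
  dy/dx = -(∂F/∂x)/(∂F/∂y) = -(3e^(y))/(3x·e^(y)) = -1/x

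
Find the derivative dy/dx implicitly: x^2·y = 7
Take d/dx of both sides. Since y is implicitly a function of x, the chain rule attaches a y' = dy/dx factor whenever we differentiate through y.

Set F(x, y) = (left side) − (right side), so the curve is F = 0. Differentiating each term of F:
  d/dx[x^2y] = x^2·y' + 2xy
  d/dx[-7] = 0

Collecting, the y'-free part is the partial derivative in x and the y' coefficient is the partial derivative in y:
  ∂F/∂x = 2xy
  ∂F/∂y = x^2

so d/dx[F(x, y(x))] = ∂F/∂x + (∂F/∂y)·y' = 0. Rearranging,
  dy/dx = -(∂F/∂x)/(∂F/∂y) = -(2xy)/(x^2) = -2y/x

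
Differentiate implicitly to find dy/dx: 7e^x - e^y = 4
Take d/dx of both sides. Since y is implicitly a function of x, the chain rule attaches a y' = dy/dx factor whenever we differentiate through y.

Set F(x, y) = (left side) − (right side), so the curve is F = 0. Differentiating each term of F:
  d/dx[7e^(x)] = 7e^(x)
  d/dx[-e^(y)] = -y'·e^(y)
  d/dx[-4] = 0

Collecting, the y'-free part is the partial derivative in x and the y' coefficient is the partial derivative in y:
  ∂F/∂x = 7e^(x)
  ∂F/∂y = -e^(y)

so d/dx[F(x, y(x))] = ∂F/∂x + (∂F/∂y)·y' = 0. Rearranging,
  dy/dx = -(∂F/∂x)/(∂F/∂y) = -(7e^(x))/(-e^(y)) = 7e^(x - y)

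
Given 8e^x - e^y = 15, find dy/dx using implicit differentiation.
Apply d/dx to both sides, remembering that y depends on x. Each occurrence of y therefore brings in a y' = dy/dx via the chain rule.

With F(x, y) equal to the left-hand side minus the right, differentiate F term by term:
  d/dx[8e^(x)] = 8e^(x)
  d/dx[-e^(y)] = -y'·e^(y)
  d/dx[-15] = 0
Adding these up, d/dx[F] = 0 becomes
  (8e^(x)) + (-e^(y))·y' = 0,
so isolating y',
  dy/dx = -(8e^(x))/(-e^(y)) = 8e^(x - y)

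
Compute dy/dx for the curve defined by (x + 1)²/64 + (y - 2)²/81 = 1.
Take d/dx of both sides. Since y is implicitly a function of x, the chain rule attaches a y' = dy/dx factor whenever we differentiate through y.

Set F(x, y) = (left side) − (right side), so the curve is F = 0. Differentiating each term of F:
  d/dx[(x + 1)^2/64] = x/32 + 1/32
  d/dx[(y - 2)^2/81] = 2·y'(y - 2)/81
  d/dx[-1] = 0

Collecting, the y'-free part is the partial derivative in x and the y' coefficient is the partial derivative in y:
  ∂F/∂x = x/32 + 1/32
  ∂F/∂y = 2y/81 - 4/81

so d/dx[F(x, y(x))] = ∂F/∂x + (∂F/∂y)·y' = 0. Rearranging,
  dy/dx = -(∂F/∂x)/(∂F/∂y) = -(x/32 + 1/32)/(2y/81 - 4/81)
        = -((x + 1)/32)/(2(y - 2)/81) = 81(-x - 1)/(64(y - 2))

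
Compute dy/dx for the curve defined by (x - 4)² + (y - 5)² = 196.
Take d/dx of both sides. Since y is implicitly a function of x, the chain rule attaches a y' = dy/dx factor whenever we differentiate through y.

Set F(x, y) = (left side) − (right side), so the curve is F = 0. Differentiating each term of F:
  d/dx[(x - 4)^2] = 2x - 8
  d/dx[(y - 5)^2] = 2·y'(y - 5)
  d/dx[-196] = 0

Collecting, the y'-free part is the partial derivative in x and the y' coefficient is the partial derivative in y:
  ∂F/∂x = 2x - 8
  ∂F/∂y = 2y - 10

so d/dx[F(x, y(x))] = ∂F/∂x + (∂F/∂y)·y' = 0. Rearranging,
  dy/dx = -(∂F/∂x)/(∂F/∂y) = -(2x - 8)/(2y - 10) = (4 - x)/(y - 5)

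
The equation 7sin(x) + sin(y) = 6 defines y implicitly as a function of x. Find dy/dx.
Apply d/dx to both sides, remembering that y depends on x. Each occurrence of y therefore brings in a y' = dy/dx via the chain rule.

With F(x, y) equal to the left-hand side minus the right, differentiate F term by term:
  d/dx[7sin(x)] = 7cos(x)
  d/dx[sin(y)] = y'·cos(y)
  d/dx[-6] = 0
Adding these up, d/dx[F] = 0 becomes
  (7cos(x)) + (cos(y))·y' = 0,
so isolating y',
  dy/dx = -(7cos(x))/(cos(y)) = -7cos(x)/cos(y)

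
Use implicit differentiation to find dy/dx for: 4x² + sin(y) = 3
Differentiate the relation implicitly: treat y = y(x) and apply the chain rule, so every y-derivative picks up a y' = dy/dx factor.

With everything moved to the left-hand side, differentiate term by term:
  d/dx[4x^2] = 8x
  d/dx[sin(y)] = y'·cos(y)
  d/dx[-3] = 0

Separating the contributions that come from x directly and those that come through y:
  without y':      8x
  multiplying y':  cos(y)

so (8x) + (cos(y))·y' = 0, and therefore
  dy/dx = -(8x)/(cos(y)) = -8x/cos(y)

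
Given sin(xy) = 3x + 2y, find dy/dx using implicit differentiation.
Take d/dx of both sides. Since y is implicitly a function of x, the chain rule attaches a y' = dy/dx factor whenever we differentiate through y.

Set F(x, y) = (left side) − (right side), so the curve is F = 0. Differentiating each term of F:
  d/dx[-3x] = -3
  d/dx[-2y] = -2·y'
  d/dx[sin(xy)] = (x·y' + y)·cos(xy)

Collecting, the y'-free part is the partial derivative in x and the y' coefficient is the partial derivative in y:
  ∂F/∂x = y·cos(xy) - 3
  ∂F/∂y = x·cos(xy) - 2

so d/dx[F(x, y(x))] = ∂F/∂x + (∂F/∂y)·y' = 0. Rearranging,
  dy/dx = -(∂F/∂x)/(∂F/∂y) = -(y·cos(xy) - 3)/(x·cos(xy) - 2) = (-y·cos(xy) + 3)/(x·cos(xy) - 2)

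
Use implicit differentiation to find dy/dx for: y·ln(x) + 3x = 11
Take d/dx of both sides. Since y is implicitly a function of x, the chain rule attaches a y' = dy/dx factor whenever we differentiate through y.

Set F(x, y) = (left side) − (right side), so the curve is F = 0. Differentiating each term of F:
  d/dx[3x] = 3
  d/dx[y·ln(x)] = y'·ln(x) + y/x
  d/dx[-11] = 0

Collecting, the y'-free part is the partial derivative in x and the y' coefficient is the partial derivative in y:
  ∂F/∂x = 3 + y/x
  ∂F/∂y = ln(x)

so d/dx[F(x, y(x))] = ∂F/∂x + (∂F/∂y)·y' = 0. Rearranging,
  dy/dx = -(∂F/∂x)/(∂F/∂y) = -(3 + y/x)/(ln(x))
        = -((3x + y)/x)/(ln(x)) = (-3x - y)/(x·ln(x))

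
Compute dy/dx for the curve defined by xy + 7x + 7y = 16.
Apply d/dx to both sides, remembering that y depends on x. Each occurrence of y therefore brings in a y' = dy/dx via the chain rule.

With F(x, y) equal to the left-hand side minus the right, differentiate F term by term:
  d/dx[xy] = x·y' + y
  d/dx[7x] = 7
  d/dx[7y] = 7·y'
  d/dx[-16] = 0
Adding these up, d/dx[F] = 0 becomes
  (y + 7) + (x + 7)·y' = 0,
so isolating y',
  dy/dx = -(y + 7)/(x + 7) = (-y - 7)/(x + 7)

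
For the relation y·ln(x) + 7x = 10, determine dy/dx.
Differentiate the relation implicitly: treat y = y(x) and apply the chain rule, so every y-derivative picks up a y' = dy/dx factor.

With everything moved to the left-hand side, differentiate term by term:
  d/dx[7x] = 7
  d/dx[y·ln(x)] = y'·ln(x) + y/x
  d/dx[-10] = 0

Separating the contributions that come from x directly and those that come through y:
  without y':      7 + y/x
  multiplying y':  ln(x)

so (7 + y/x) + (ln(x))·y' = 0, and therefore
  dy/dx = -(7 + y/x)/(ln(x))
        = -((7x + y)/x)/(ln(x)) = (-7x - y)/(x·ln(x))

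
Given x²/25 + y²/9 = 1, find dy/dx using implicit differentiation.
Apply d/dx to both sides, remembering that y depends on x. Each occurrence of y therefore brings in a y' = dy/dx via the chain rule.

With F(x, y) equal to the left-hand side minus the right, differentiate F term by term:
  d/dx[x^2/25] = 2x/25
  d/dx[y^2/9] = 2y·y'/9
  d/dx[-1] = 0
Adding these up, d/dx[F] = 0 becomes
  (2x/25) + (2y/9)·y' = 0,
so isolating y',
  dy/dx = -(2x/25)/(2y/9) = -9x/(25y)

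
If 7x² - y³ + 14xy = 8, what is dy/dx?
Differentiate both sides with respect to x, treating y as y(x). By the chain rule, any term containing y contributes a factor of y' = dy/dx when we differentiate it.

Move every term to one side and write the relation as F(x, y) = 0. Term by term,
  d/dx[7x^2] = 14x
  d/dx[14xy] = 14x·y' + 14y
  d/dx[-y^3] = -3y^2·y'
  d/dx[-8] = 0

The pieces without y' make up ∂F/∂x and the coefficient of y' is ∂F/∂y:
  ∂F/∂x = 14x + 14y,
  ∂F/∂y = 14x - 3y^2.

Since d/dx[F] = ∂F/∂x + (∂F/∂y)·y' = 0, solve for y':
  (∂F/∂y)·y' = -∂F/∂x
  dy/dx = -(∂F/∂x)/(∂F/∂y) = -(14x + 14y)/(14x - 3y^2) = 14(-x - y)/(14x - 3y^2)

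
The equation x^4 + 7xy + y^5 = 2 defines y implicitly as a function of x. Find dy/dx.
Differentiate both sides with respect to x, treating y as y(x). By the chain rule, any term containing y contributes a factor of y' = dy/dx when we differentiate it.

Move every term to one side and write the relation as F(x, y) = 0. Term by term,
  d/dx[x^4] = 4x^3
  d/dx[7xy] = 7x·y' + 7y
  d/dx[y^5] = 5y^4·y'
  d/dx[-2] = 0

The pieces without y' make up ∂F/∂x and the coefficient of y' is ∂F/∂y:
  ∂F/∂x = 4x^3 + 7y,
  ∂F/∂y = 7x + 5y^4.

Since d/dx[F] = ∂F/∂x + (∂F/∂y)·y' = 0, solve for y':
  (∂F/∂y)·y' = -∂F/∂x
  dy/dx = -(∂F/∂x)/(∂F/∂y) = -(4x^3 + 7y)/(7x + 5y^4) = (-4x^3 - 7y)/(7x + 5y^4)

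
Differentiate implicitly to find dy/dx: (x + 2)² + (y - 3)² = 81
Take d/dx of both sides. Since y is implicitly a function of x, the chain rule attaches a y' = dy/dx factor whenever we differentiate through y.

Set F(x, y) = (left side) − (right side), so the curve is F = 0. Differentiating each term of F:
  d/dx[(x + 2)^2] = 2x + 4
  d/dx[(y - 3)^2] = 2·y'(y - 3)
  d/dx[-81] = 0

Collecting, the y'-free part is the partial derivative in x and the y' coefficient is the partial derivative in y:
  ∂F/∂x = 2x + 4
  ∂F/∂y = 2y - 6

so d/dx[F(x, y(x))] = ∂F/∂x + (∂F/∂y)·y' = 0. Rearranging,
  dy/dx = -(∂F/∂x)/(∂F/∂y) = -(2x + 4)/(2y - 6) = (-x - 2)/(y - 3)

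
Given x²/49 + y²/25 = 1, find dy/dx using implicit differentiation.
Apply d/dx to both sides, remembering that y depends on x. Each occurrence of y therefore brings in a y' = dy/dx via the chain rule.

With F(x, y) equal to the left-hand side minus the right, differentiate F term by term:
  d/dx[x^2/49] = 2x/49
  d/dx[y^2/25] = 2y·y'/25
  d/dx[-1] = 0
Adding these up, d/dx[F] = 0 becomes
  (2x/49) + (2y/25)·y' = 0,
so isolating y',
  dy/dx = -(2x/49)/(2y/25) = -25x/(49y)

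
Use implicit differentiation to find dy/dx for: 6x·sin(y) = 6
Take d/dx of both sides. Since y is implicitly a function of x, the chain rule attaches a y' = dy/dx factor whenever we differentiate through y.

Set F(x, y) = (left side) − (right side), so the curve is F = 0. Differentiating each term of F:
  d/dx[6x·sin(y)] = 6x·y'·cos(y) + 6sin(y)
  d/dx[-6] = 0

Collecting, the y'-free part is the partial derivative in x and the y' coefficient is the partial derivative in y:
  ∂F/∂x = 6sin(y)
  ∂F/∂y = 6x·cos(y)

so d/dx[F(x, y(x))] = ∂F/∂x + (∂F/∂y)·y' = 0. Rearranging,
  dy/dx = -(∂F/∂x)/(∂F/∂y) = -(6sin(y))/(6x·cos(y)) = -tan(y)/x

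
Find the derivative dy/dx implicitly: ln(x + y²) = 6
Differentiate both sides with respect to x, treating y as y(x). By the chain rule, any term containing y contributes a factor of y' = dy/dx when we differentiate it.

Move every term to one side and write the relation as F(x, y) = 0. Term by term,
  d/dx[ln(x + y^2)] = (2y·y' + 1)/(x + y^2)
  d/dx[-6] = 0

The pieces without y' make up ∂F/∂x and the coefficient of y' is ∂F/∂y:
  ∂F/∂x = 1/(x + y^2),
  ∂F/∂y = 2y/(x + y^2).

Since d/dx[F] = ∂F/∂x + (∂F/∂y)·y' = 0, solve for y':
  (∂F/∂y)·y' = -∂F/∂x
  dy/dx = -(∂F/∂x)/(∂F/∂y) = -(1/(x + y^2))/(2y/(x + y^2)) = -1/(2y)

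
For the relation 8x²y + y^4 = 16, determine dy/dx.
Take d/dx of both sides. Since y is implicitly a function of x, the chain rule attaches a y' = dy/dx factor whenever we differentiate through y.

Set F(x, y) = (left side) − (right side), so the curve is F = 0. Differentiating each term of F:
  d/dx[8x^2y] = 8x^2·y' + 16xy
  d/dx[y^4] = 4y^3·y'
  d/dx[-16] = 0

Collecting, the y'-free part is the partial derivative in x and the y' coefficient is the partial derivative in y:
  ∂F/∂x = 16xy
  ∂F/∂y = 8x^2 + 4y^3

so d/dx[F(x, y(x))] = ∂F/∂x + (∂F/∂y)·y' = 0. Rearranging,
  dy/dx = -(∂F/∂x)/(∂F/∂y) = -(16xy)/(8x^2 + 4y^3) = -4xy/(2x^2 + y^3)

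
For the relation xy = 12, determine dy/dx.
Take d/dx of both sides. Since y is implicitly a function of x, the chain rule attaches a y' = dy/dx factor whenever we differentiate through y.

Set F(x, y) = (left side) − (right side), so the curve is F = 0. Differentiating each term of F:
  d/dx[xy] = x·y' + y
  d/dx[-12] = 0

Collecting, the y'-free part is the partial derivative in x and the y' coefficient is the partial derivative in y:
  ∂F/∂x = y
  ∂F/∂y = x

so d/dx[F(x, y(x))] = ∂F/∂x + (∂F/∂y)·y' = 0. Rearranging,
  dy/dx = -(∂F/∂x)/(∂F/∂y) = -(y)/(x) = -y/x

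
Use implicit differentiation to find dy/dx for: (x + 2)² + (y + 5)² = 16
Take d/dx of both sides. Since y is implicitly a function of x, the chain rule attaches a y' = dy/dx factor whenever we differentiate through y.

Set F(x, y) = (left side) − (right side), so the curve is F = 0. Differentiating each term of F:
  d/dx[(x + 2)^2] = 2x + 4
  d/dx[(y + 5)^2] = 2·y'(y + 5)
  d/dx[-16] = 0

Collecting, the y'-free part is the partial derivative in x and the y' coefficient is the partial derivative in y:
  ∂F/∂x = 2x + 4
  ∂F/∂y = 2y + 10

so d/dx[F(x, y(x))] = ∂F/∂x + (∂F/∂y)·y' = 0. Rearranging,
  dy/dx = -(∂F/∂x)/(∂F/∂y) = -(2x + 4)/(2y + 10) = (-x - 2)/(y + 5)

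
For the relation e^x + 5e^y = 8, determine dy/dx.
Take d/dx of both sides. Since y is implicitly a function of x, the chain rule attaches a y' = dy/dx factor whenever we differentiate through y.

Set F(x, y) = (left side) − (right side), so the curve is F = 0. Differentiating each term of F:
  d/dx[e^(x)] = e^(x)
  d/dx[5e^(y)] = 5·y'·e^(y)
  d/dx[-8] = 0

Collecting, the y'-free part is the partial derivative in x and the y' coefficient is the partial derivative in y:
  ∂F/∂x = e^(x)
  ∂F/∂y = 5e^(y)

so d/dx[F(x, y(x))] = ∂F/∂x + (∂F/∂y)·y' = 0. Rearranging,
  dy/dx = -(∂F/∂x)/(∂F/∂y) = -(e^(x))/(5e^(y)) = -e^(x - y)/5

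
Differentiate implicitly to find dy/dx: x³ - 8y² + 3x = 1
Take d/dx of both sides. Since y is implicitly a function of x, the chain rule attaches a y' = dy/dx factor whenever we differentiate through y.

Set F(x, y) = (left side) − (right side), so the curve is F = 0. Differentiating each term of F:
  d/dx[x^3] = 3x^2
  d/dx[3x] = 3
  d/dx[-8y^2] = -16y·y'
  d/dx[-1] = 0

Collecting, the y'-free part is the partial derivative in x and the y' coefficient is the partial derivative in y:
  ∂F/∂x = 3x^2 + 3
  ∂F/∂y = -16y

so d/dx[F(x, y(x))] = ∂F/∂x + (∂F/∂y)·y' = 0. Rearranging,
  dy/dx = -(∂F/∂x)/(∂F/∂y) = -(3x^2 + 3)/(-16y) = 3(x^2 + 1)/(16y)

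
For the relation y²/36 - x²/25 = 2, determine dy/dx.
Apply d/dx to both sides, remembering that y depends on x. Each occurrence of y therefore brings in a y' = dy/dx via the chain rule.

With F(x, y) equal to the left-hand side minus the right, differentiate F term by term:
  d/dx[-x^2/25] = -2x/25
  d/dx[y^2/36] = y·y'/18
  d/dx[-2] = 0
Adding these up, d/dx[F] = 0 becomes
  (-2x/25) + (y/18)·y' = 0,
so isolating y',
  dy/dx = -(-2x/25)/(y/18) = 36x/(25y)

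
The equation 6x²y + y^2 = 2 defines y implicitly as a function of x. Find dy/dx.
Differentiate both sides with respect to x, treating y as y(x). By the chain rule, any term containing y contributes a factor of y' = dy/dx when we differentiate it.

Move every term to one side and write the relation as F(x, y) = 0. Term by term,
  d/dx[6x^2y] = 6x^2·y' + 12xy
  d/dx[y^2] = 2y·y'
  d/dx[-2] = 0

The pieces without y' make up ∂F/∂x and the coefficient of y' is ∂F/∂y:
  ∂F/∂x = 12xy,
  ∂F/∂y = 6x^2 + 2y.

Since d/dx[F] = ∂F/∂x + (∂F/∂y)·y' = 0, solve for y':
  (∂F/∂y)·y' = -∂F/∂x
  dy/dx = -(∂F/∂x)/(∂F/∂y) = -(12xy)/(6x^2 + 2y) = -6xy/(3x^2 + y)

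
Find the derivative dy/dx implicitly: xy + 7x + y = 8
Take d/dx of both sides. Since y is implicitly a function of x, the chain rule attaches a y' = dy/dx factor whenever we differentiate through y.

Set F(x, y) = (left side) − (right side), so the curve is F = 0. Differentiating each term of F:
  d/dx[xy] = x·y' + y
  d/dx[7x] = 7
  d/dx[y] = y'
  d/dx[-8] = 0

Collecting, the y'-free part is the partial derivative in x and the y' coefficient is the partial derivative in y:
  ∂F/∂x = y + 7
  ∂F/∂y = x + 1

so d/dx[F(x, y(x))] = ∂F/∂x + (∂F/∂y)·y' = 0. Rearranging,
  dy/dx = -(∂F/∂x)/(∂F/∂y) = -(y + 7)/(x + 1) = (-y - 7)/(x + 1)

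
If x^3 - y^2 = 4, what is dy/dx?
Differentiate both sides with respect to x, treating y as y(x). By the chain rule, any term containing y contributes a factor of y' = dy/dx when we differentiate it.

Move every term to one side and write the relation as F(x, y) = 0. Term by term,
  d/dx[x^3] = 3x^2
  d/dx[-y^2] = -2y·y'
  d/dx[-4] = 0

The pieces without y' make up ∂F/∂x and the coefficient of y' is ∂F/∂y:
  ∂F/∂x = 3x^2,
  ∂F/∂y = -2y.

Since d/dx[F] = ∂F/∂x + (∂F/∂y)·y' = 0, solve for y':
  (∂F/∂y)·y' = -∂F/∂x
  dy/dx = -(∂F/∂x)/(∂F/∂y) = -(3x^2)/(-2y) = 3x^2/(2y)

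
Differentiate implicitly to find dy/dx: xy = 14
Differentiate the relation implicitly: treat y = y(x) and apply the chain rule, so every y-derivative picks up a y' = dy/dx factor.

With everything moved to the left-hand side, differentiate term by term:
  d/dx[xy] = x·y' + y
  d/dx[-14] = 0

Separating the contributions that come from x directly and those that come through y:
  without y':      y
  multiplying y':  x

so (y) + (x)·y' = 0, and therefore
  dy/dx = -(y)/(x) = -y/x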